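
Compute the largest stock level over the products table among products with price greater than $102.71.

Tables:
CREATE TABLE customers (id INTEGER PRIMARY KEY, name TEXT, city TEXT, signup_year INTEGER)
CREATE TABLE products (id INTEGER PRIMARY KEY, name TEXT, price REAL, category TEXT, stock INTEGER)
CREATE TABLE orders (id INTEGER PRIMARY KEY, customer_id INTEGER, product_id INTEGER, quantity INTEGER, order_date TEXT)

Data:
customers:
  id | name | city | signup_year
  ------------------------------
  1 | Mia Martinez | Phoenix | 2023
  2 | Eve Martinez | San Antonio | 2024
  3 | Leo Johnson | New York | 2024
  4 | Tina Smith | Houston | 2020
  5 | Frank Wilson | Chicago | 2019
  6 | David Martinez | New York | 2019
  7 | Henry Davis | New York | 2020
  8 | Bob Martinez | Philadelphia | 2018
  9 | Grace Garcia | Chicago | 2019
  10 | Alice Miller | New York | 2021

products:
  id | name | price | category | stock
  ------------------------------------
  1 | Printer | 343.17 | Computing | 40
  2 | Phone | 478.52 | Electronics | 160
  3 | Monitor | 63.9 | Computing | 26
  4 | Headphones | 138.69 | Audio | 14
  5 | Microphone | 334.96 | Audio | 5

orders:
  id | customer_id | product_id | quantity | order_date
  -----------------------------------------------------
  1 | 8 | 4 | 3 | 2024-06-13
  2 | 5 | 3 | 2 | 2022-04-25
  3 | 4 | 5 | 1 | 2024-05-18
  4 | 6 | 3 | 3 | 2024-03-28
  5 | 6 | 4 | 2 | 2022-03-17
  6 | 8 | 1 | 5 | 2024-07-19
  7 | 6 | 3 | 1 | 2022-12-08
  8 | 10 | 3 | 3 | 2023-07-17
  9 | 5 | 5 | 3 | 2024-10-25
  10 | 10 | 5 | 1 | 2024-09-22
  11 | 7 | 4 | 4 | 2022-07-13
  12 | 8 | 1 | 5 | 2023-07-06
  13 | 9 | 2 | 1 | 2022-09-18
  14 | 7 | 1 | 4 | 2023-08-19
SELECT MAX(stock) FROM products WHERE price > 102.71

Execution result:
160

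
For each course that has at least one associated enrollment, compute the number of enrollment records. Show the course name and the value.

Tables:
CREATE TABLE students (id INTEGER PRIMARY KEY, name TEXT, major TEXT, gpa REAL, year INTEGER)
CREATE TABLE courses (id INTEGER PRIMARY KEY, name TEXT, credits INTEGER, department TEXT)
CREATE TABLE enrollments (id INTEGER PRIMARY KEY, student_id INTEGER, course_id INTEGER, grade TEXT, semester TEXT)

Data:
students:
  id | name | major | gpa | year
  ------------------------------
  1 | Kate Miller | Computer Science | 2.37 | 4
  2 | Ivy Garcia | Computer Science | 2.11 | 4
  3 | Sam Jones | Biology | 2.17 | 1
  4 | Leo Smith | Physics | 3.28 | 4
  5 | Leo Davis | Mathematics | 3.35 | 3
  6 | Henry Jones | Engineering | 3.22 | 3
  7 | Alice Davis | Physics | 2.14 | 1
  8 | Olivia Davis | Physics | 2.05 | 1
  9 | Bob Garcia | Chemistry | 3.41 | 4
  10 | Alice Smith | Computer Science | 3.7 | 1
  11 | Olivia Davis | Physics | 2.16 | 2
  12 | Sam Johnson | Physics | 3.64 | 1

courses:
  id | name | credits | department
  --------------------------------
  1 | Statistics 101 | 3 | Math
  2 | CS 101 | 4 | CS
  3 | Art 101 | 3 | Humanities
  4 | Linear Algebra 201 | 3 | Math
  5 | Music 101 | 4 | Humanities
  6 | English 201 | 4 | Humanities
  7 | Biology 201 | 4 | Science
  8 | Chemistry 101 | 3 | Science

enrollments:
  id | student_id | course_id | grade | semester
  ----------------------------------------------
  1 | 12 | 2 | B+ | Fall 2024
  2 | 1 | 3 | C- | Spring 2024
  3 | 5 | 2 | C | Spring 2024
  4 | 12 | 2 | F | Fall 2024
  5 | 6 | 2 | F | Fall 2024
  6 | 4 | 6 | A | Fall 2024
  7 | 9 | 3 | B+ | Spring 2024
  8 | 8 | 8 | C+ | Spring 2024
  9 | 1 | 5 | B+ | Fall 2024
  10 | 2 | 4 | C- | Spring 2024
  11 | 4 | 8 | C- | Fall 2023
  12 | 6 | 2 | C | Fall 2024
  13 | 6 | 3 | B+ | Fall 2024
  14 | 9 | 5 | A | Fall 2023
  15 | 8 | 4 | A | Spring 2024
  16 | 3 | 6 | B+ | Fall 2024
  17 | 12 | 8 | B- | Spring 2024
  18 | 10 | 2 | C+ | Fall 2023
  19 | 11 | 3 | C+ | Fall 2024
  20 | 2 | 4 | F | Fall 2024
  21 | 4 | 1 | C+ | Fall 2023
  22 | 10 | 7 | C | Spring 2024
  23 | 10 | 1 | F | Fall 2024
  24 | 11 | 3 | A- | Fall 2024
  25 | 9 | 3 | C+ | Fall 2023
SELECT p.name, COUNT(*) AS n FROM enrollments c JOIN courses p ON c.course_id = p.id GROUP BY p.id, p.name

Execution result:
name | n
Statistics 101 | 2
CS 101 | 6
Art 101 | 6
Linear Algebra 201 | 3
Music 101 | 2
English 201 | 2
Biology 201 | 1
Chemistry 101 | 3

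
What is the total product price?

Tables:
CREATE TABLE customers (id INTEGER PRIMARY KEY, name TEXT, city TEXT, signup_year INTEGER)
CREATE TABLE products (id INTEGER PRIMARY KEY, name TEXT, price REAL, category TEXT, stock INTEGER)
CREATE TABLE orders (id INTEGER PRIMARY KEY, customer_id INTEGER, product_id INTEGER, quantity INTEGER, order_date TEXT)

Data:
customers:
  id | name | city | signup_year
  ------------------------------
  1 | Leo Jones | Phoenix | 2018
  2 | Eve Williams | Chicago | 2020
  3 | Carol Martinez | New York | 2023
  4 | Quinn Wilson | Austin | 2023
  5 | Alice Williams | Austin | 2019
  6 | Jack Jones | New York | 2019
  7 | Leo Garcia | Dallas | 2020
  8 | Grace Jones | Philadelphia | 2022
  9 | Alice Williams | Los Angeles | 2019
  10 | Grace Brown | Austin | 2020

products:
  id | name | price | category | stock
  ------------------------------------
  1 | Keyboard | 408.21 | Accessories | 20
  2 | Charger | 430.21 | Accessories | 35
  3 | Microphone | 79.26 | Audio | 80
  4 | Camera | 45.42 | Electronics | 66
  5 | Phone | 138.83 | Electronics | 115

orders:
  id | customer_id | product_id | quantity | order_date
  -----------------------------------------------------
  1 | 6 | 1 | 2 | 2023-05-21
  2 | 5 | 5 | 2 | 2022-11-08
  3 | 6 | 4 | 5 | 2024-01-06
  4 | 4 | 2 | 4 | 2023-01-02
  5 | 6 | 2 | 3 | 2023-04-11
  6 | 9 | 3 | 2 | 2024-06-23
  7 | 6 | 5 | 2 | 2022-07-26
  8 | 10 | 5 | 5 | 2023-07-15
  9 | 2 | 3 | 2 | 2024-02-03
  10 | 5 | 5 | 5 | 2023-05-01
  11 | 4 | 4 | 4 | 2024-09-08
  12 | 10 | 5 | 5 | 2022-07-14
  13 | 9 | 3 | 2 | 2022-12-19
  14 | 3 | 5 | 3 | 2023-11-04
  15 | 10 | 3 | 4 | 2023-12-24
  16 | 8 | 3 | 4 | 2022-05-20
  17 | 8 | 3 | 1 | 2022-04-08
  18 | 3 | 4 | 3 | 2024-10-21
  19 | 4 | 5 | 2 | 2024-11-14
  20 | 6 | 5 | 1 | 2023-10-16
SELECT SUM(price) FROM products

Execution result:
1101.93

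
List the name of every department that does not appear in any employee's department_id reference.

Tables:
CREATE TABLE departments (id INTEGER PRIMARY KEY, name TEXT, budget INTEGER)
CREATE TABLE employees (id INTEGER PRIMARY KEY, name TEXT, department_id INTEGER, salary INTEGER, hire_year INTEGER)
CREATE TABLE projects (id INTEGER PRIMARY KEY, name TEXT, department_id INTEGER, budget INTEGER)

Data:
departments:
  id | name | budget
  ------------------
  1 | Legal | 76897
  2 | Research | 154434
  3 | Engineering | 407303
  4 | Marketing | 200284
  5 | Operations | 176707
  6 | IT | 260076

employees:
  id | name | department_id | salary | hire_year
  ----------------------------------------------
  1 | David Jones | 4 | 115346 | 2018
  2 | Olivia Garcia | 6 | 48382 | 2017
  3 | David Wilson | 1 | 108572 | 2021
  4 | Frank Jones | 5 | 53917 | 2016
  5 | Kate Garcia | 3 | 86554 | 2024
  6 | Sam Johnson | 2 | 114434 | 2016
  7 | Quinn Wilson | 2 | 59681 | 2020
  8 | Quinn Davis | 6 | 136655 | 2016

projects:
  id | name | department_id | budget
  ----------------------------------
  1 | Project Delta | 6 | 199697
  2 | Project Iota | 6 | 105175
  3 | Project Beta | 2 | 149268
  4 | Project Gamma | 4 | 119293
SELECT p.name FROM departments p LEFT JOIN employees c ON c.department_id = p.id WHERE c.id IS NULL

Execution result:
(no rows)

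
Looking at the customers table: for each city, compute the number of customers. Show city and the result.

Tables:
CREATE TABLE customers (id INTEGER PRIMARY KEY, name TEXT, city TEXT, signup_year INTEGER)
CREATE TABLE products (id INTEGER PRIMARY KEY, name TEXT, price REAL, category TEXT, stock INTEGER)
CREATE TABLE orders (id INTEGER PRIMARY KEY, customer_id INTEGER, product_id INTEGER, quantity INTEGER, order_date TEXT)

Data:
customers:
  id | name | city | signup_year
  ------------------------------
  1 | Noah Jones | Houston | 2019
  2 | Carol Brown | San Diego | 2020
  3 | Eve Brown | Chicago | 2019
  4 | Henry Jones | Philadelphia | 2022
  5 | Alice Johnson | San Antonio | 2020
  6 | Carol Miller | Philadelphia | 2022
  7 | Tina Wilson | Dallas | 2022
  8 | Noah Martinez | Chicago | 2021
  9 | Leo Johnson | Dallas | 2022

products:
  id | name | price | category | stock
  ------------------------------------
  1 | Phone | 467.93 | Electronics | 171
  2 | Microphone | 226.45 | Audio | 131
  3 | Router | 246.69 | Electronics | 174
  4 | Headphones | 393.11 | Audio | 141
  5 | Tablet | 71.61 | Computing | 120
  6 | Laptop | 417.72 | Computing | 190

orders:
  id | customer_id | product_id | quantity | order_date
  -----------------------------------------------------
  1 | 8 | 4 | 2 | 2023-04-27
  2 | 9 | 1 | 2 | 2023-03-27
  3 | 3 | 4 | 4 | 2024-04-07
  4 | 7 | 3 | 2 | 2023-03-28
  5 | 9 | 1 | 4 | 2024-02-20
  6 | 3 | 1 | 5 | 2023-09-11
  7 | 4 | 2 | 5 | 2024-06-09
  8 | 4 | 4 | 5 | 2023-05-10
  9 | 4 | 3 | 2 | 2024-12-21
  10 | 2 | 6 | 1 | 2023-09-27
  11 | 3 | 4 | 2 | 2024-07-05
SELECT city, COUNT(*) AS n FROM customers GROUP BY city

Execution result:
city | n
Chicago | 2
Dallas | 2
Houston | 1
Philadelphia | 2
San Antonio | 1
San Diego | 1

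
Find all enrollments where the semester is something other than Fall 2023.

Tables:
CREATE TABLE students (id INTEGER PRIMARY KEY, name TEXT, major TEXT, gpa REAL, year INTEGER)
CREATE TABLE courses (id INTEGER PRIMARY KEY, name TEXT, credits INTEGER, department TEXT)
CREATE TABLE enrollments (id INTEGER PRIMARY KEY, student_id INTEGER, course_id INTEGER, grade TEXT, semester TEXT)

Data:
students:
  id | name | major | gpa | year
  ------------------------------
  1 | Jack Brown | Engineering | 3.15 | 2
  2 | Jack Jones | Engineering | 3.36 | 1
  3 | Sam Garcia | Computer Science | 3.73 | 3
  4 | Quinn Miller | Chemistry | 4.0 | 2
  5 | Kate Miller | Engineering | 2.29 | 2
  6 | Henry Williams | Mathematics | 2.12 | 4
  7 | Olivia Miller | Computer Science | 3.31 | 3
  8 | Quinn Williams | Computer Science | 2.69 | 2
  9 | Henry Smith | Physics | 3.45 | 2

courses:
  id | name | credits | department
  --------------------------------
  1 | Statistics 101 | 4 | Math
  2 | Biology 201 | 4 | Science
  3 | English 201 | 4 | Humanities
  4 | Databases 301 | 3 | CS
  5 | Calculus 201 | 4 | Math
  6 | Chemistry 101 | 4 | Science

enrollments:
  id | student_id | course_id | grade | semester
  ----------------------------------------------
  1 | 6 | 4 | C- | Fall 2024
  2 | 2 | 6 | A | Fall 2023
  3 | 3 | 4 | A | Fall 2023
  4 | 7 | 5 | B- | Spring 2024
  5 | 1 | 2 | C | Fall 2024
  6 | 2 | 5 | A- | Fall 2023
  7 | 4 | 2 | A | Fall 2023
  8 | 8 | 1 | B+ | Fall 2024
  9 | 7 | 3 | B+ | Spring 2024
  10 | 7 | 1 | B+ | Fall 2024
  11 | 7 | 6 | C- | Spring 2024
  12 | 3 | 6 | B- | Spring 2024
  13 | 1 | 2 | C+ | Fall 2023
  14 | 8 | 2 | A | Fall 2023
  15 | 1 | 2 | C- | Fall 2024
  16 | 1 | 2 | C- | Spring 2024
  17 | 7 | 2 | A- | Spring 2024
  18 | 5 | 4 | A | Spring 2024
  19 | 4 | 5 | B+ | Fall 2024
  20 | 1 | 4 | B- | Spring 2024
SELECT id, semester FROM enrollments WHERE semester <> 'Fall 2023'

Execution result:
id | semester
1 | Fall 2024
4 | Spring 2024
5 | Fall 2024
8 | Fall 2024
9 | Spring 2024
10 | Fall 2024
11 | Spring 2024
12 | Spring 2024
15 | Fall 2024
16 | Spring 2024
17 | Spring 2024
18 | Spring 2024
19 | Fall 2024
20 | Spring 2024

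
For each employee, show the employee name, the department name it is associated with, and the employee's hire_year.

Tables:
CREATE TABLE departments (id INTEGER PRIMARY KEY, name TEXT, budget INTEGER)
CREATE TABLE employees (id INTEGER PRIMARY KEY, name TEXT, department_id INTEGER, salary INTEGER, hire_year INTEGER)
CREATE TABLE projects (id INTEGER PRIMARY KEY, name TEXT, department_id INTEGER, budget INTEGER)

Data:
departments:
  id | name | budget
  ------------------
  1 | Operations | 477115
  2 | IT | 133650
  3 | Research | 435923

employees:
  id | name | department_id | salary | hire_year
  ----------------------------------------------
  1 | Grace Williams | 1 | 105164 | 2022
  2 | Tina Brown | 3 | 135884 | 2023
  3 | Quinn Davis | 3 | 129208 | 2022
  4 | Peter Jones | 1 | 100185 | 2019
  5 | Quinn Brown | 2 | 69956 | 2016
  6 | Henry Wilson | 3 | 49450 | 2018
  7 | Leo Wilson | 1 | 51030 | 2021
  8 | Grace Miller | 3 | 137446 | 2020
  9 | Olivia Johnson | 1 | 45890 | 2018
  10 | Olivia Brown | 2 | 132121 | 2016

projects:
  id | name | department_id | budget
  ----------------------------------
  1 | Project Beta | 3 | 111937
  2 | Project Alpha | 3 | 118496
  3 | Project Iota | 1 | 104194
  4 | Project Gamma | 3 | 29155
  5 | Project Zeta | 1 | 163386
SELECT c.name, p.name AS department, c.hire_year FROM employees c JOIN departments p ON c.department_id = p.id

Execution result:
name | department | hire_year
Grace Williams | Operations | 2022
Tina Brown | Research | 2023
Quinn Davis | Research | 2022
Peter Jones | Operations | 2019
Quinn Brown | IT | 2016
Henry Wilson | Research | 2018
Leo Wilson | Operations | 2021
Grace Miller | Research | 2020
Olivia Johnson | Operations | 2018
Olivia Brown | IT | 2016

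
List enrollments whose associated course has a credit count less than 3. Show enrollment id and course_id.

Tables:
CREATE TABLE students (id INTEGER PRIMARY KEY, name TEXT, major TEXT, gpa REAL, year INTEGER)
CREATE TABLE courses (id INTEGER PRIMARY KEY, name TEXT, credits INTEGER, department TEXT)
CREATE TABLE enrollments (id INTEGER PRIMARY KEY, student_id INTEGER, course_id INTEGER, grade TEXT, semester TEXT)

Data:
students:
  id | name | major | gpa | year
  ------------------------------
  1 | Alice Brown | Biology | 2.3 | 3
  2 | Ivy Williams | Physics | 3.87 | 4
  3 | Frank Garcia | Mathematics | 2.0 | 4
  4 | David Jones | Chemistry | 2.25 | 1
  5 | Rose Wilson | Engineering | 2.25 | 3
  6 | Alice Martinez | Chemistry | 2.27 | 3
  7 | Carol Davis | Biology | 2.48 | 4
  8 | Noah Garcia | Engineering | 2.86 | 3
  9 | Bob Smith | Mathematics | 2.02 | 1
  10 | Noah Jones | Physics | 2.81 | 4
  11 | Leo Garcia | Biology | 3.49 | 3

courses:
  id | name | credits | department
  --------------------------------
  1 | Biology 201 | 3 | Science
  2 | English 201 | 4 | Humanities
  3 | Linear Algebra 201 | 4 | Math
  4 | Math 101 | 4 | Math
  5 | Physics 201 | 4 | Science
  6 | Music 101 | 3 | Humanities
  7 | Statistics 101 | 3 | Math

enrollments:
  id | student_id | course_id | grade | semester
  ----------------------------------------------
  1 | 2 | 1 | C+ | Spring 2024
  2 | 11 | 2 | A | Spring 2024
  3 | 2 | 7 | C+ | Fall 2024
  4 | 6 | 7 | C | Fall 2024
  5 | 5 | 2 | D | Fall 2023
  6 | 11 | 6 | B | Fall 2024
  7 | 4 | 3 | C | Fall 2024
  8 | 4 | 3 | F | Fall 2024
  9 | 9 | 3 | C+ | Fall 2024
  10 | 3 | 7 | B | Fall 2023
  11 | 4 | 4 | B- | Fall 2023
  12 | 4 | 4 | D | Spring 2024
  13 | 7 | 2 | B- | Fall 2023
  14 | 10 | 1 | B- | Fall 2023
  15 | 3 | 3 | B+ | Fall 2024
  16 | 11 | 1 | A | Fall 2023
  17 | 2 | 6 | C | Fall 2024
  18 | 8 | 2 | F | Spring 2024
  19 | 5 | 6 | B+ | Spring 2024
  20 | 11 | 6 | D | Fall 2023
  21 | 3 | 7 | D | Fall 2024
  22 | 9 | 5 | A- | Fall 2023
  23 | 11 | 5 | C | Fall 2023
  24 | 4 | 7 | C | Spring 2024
SELECT id, course_id FROM enrollments WHERE course_id IN (SELECT id FROM courses WHERE credits < 3)

Execution result:
(no rows)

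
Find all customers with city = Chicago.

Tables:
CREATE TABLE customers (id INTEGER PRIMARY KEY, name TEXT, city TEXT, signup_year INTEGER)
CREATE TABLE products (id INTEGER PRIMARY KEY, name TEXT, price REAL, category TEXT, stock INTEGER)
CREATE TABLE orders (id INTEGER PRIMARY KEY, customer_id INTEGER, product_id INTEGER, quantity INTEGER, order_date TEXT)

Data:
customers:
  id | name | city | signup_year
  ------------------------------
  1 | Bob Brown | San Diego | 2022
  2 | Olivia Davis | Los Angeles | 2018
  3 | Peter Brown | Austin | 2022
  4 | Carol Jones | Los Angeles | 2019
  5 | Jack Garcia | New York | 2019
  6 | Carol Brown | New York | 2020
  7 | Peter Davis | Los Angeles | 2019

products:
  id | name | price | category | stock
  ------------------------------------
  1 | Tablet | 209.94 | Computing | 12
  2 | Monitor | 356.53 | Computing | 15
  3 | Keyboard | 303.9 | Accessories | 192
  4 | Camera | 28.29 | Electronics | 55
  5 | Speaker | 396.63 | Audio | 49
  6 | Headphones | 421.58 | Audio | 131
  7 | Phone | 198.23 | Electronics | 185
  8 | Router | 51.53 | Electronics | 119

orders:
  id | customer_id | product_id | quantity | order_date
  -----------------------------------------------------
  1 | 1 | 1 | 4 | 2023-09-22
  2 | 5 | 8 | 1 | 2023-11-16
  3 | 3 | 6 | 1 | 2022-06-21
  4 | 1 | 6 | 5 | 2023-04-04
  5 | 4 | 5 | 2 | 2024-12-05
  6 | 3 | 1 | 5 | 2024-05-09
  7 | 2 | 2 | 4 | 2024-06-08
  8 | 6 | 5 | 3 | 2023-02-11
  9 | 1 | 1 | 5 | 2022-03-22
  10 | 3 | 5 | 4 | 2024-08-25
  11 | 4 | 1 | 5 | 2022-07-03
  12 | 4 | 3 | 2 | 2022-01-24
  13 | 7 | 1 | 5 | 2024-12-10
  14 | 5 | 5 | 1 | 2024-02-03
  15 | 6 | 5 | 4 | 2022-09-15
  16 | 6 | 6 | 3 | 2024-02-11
SELECT name, city FROM customers WHERE city = 'Chicago'

Execution result:
(no rows)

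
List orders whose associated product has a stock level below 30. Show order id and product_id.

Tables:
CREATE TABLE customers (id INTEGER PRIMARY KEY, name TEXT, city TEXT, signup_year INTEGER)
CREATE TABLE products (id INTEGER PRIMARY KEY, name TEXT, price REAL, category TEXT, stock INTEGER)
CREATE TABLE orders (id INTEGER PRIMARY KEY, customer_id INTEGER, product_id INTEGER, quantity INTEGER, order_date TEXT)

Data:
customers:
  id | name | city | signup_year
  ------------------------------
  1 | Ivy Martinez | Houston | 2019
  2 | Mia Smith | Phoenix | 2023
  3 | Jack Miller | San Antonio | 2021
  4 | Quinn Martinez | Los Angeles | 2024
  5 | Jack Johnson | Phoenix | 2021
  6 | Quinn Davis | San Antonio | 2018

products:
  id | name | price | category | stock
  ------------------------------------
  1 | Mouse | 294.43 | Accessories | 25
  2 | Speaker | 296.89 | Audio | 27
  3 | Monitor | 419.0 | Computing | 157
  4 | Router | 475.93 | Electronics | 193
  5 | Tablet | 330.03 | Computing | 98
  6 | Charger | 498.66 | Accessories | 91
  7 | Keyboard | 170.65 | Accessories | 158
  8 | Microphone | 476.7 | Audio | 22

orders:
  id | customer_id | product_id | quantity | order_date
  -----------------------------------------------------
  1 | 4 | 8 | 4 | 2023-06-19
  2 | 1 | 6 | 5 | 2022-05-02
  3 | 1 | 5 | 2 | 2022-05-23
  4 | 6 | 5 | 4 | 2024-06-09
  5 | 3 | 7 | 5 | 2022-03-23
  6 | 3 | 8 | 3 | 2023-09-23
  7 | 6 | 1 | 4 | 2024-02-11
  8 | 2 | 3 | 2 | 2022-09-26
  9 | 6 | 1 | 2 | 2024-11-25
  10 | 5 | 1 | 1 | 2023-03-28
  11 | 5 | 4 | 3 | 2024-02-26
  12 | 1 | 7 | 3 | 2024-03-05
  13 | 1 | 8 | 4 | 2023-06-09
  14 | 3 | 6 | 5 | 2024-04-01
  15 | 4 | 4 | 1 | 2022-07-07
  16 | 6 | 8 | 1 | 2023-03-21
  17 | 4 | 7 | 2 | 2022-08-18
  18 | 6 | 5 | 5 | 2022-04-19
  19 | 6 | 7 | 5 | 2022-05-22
SELECT id, product_id FROM orders WHERE product_id IN (SELECT id FROM products WHERE stock < 30)

Execution result:
id | product_id
1 | 8
6 | 8
7 | 1
9 | 1
10 | 1
13 | 8
16 | 8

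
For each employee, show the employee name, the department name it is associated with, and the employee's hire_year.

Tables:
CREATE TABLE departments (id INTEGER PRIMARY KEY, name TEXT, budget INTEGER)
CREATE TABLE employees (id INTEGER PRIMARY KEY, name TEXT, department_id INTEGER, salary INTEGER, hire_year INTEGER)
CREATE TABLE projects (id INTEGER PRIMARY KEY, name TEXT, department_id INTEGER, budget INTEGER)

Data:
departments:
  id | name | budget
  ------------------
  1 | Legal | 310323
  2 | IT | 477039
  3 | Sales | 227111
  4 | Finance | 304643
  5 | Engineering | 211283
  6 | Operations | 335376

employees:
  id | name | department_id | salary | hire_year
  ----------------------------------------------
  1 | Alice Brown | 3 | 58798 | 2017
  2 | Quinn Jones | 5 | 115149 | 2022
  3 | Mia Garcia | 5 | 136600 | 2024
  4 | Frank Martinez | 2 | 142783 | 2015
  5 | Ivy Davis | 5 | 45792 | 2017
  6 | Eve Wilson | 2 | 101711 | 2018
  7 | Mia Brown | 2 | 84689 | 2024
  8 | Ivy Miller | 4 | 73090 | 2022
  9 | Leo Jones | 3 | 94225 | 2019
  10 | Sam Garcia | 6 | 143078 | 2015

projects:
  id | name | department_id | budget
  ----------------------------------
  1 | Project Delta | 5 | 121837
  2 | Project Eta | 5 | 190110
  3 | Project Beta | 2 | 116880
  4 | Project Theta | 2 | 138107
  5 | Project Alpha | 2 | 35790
SELECT c.name, p.name AS department, c.hire_year FROM employees c JOIN departments p ON c.department_id = p.id

Execution result:
name | department | hire_year
Alice Brown | Sales | 2017
Quinn Jones | Engineering | 2022
Mia Garcia | Engineering | 2024
Frank Martinez | IT | 2015
Ivy Davis | Engineering | 2017
Eve Wilson | IT | 2018
Mia Brown | IT | 2024
Ivy Miller | Finance | 2022
Leo Jones | Sales | 2019
Sam Garcia | Operations | 2015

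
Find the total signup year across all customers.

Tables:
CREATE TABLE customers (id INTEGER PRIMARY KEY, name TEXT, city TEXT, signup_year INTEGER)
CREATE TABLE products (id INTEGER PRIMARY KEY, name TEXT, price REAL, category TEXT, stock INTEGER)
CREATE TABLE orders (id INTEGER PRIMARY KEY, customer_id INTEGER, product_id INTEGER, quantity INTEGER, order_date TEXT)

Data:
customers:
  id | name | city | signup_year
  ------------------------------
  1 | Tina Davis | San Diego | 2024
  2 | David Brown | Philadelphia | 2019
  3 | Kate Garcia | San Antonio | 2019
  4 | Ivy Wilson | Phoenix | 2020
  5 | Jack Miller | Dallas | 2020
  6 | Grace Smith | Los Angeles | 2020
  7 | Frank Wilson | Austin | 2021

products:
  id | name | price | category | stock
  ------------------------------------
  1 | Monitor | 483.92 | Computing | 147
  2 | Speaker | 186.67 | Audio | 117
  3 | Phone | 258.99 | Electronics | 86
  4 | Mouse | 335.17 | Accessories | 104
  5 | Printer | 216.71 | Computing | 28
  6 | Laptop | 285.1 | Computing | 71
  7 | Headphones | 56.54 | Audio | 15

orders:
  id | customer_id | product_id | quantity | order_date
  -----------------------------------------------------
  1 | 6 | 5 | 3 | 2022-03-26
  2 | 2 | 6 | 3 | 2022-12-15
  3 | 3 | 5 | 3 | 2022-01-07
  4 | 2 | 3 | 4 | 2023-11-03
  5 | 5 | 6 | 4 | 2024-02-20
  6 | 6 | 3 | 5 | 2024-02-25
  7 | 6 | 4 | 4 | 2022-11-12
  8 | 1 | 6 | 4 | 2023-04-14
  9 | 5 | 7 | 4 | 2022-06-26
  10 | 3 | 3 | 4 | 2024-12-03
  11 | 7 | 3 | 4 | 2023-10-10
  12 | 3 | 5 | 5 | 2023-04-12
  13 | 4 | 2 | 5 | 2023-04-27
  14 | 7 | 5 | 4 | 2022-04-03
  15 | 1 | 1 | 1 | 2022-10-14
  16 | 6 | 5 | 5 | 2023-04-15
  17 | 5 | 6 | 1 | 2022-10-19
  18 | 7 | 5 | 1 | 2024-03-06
SELECT SUM(signup_year) FROM customers

Execution result:
14143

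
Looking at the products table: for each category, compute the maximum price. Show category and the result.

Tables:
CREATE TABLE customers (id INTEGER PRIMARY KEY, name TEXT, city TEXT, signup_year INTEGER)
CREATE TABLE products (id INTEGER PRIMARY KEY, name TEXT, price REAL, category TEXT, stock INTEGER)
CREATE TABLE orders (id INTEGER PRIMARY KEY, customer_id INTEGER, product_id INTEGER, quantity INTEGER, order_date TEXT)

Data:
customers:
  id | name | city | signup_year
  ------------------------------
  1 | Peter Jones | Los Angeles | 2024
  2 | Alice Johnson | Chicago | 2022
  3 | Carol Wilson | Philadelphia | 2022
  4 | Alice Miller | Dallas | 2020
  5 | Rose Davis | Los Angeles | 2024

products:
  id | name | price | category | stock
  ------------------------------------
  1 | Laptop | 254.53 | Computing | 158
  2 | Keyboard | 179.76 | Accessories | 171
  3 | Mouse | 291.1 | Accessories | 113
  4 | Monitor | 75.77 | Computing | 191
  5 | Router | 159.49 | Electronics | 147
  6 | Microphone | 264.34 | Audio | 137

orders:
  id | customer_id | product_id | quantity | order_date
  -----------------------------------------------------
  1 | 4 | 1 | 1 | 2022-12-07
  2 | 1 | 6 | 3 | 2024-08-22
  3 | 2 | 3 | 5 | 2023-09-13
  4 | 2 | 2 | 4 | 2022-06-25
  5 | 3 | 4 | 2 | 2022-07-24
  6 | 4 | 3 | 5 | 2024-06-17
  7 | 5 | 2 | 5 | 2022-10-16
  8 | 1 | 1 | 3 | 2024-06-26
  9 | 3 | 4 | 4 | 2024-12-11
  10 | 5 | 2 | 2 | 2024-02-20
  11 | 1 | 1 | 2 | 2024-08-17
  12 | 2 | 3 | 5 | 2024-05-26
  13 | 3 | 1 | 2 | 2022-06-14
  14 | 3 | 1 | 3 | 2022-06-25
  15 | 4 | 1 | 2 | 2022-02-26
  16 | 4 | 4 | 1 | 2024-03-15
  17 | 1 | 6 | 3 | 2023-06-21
SELECT category, MAX(price) AS max_price FROM products GROUP BY category

Execution result:
category | max_price
Accessories | 291.10
Audio | 264.34
Computing | 254.53
Electronics | 159.49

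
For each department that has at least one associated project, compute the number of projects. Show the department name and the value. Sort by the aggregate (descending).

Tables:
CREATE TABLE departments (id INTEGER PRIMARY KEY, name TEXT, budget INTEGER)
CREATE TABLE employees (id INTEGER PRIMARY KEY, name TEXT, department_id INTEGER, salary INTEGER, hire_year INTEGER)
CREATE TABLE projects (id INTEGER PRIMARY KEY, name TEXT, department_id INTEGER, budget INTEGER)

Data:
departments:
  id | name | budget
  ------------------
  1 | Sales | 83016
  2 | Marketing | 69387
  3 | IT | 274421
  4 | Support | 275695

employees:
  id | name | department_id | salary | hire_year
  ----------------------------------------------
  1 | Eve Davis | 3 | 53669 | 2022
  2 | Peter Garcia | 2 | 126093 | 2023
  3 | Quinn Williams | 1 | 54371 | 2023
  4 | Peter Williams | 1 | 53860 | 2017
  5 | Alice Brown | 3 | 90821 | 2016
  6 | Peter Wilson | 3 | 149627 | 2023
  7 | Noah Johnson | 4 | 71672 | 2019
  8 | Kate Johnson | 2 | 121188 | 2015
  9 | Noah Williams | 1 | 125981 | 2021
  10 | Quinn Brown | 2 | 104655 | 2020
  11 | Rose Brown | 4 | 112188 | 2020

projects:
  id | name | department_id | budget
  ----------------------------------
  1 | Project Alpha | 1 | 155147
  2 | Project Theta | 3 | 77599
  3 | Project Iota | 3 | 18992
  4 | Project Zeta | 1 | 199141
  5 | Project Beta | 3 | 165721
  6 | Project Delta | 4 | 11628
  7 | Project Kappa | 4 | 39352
SELECT p.name, COUNT(*) AS n FROM projects c JOIN departments p ON c.department_id = p.id GROUP BY p.id, p.name ORDER BY n DESC

Execution result:
name | n
IT | 3
Sales | 2
Support | 2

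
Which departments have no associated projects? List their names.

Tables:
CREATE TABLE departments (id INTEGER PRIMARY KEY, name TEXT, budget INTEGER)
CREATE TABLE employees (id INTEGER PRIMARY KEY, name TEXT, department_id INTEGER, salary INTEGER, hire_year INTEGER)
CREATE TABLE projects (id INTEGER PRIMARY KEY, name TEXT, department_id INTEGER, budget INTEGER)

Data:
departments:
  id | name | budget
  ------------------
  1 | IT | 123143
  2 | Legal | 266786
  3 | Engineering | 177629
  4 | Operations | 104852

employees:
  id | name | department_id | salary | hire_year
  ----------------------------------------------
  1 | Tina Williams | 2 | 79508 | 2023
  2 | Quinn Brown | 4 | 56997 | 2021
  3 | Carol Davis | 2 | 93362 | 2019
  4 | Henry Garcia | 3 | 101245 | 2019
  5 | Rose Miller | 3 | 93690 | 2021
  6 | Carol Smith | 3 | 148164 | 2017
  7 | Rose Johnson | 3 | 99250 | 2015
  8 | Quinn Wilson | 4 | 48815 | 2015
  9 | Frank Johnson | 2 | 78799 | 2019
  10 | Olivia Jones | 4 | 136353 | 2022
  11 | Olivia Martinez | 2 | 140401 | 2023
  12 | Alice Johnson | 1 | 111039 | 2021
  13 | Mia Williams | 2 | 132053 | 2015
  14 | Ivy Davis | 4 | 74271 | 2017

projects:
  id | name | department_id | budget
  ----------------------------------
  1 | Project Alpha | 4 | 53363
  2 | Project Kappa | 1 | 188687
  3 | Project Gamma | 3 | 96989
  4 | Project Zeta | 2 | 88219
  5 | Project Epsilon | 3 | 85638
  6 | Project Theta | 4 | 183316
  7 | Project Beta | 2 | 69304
SELECT p.name FROM departments p LEFT JOIN projects c ON c.department_id = p.id WHERE c.id IS NULL

Execution result:
(no rows)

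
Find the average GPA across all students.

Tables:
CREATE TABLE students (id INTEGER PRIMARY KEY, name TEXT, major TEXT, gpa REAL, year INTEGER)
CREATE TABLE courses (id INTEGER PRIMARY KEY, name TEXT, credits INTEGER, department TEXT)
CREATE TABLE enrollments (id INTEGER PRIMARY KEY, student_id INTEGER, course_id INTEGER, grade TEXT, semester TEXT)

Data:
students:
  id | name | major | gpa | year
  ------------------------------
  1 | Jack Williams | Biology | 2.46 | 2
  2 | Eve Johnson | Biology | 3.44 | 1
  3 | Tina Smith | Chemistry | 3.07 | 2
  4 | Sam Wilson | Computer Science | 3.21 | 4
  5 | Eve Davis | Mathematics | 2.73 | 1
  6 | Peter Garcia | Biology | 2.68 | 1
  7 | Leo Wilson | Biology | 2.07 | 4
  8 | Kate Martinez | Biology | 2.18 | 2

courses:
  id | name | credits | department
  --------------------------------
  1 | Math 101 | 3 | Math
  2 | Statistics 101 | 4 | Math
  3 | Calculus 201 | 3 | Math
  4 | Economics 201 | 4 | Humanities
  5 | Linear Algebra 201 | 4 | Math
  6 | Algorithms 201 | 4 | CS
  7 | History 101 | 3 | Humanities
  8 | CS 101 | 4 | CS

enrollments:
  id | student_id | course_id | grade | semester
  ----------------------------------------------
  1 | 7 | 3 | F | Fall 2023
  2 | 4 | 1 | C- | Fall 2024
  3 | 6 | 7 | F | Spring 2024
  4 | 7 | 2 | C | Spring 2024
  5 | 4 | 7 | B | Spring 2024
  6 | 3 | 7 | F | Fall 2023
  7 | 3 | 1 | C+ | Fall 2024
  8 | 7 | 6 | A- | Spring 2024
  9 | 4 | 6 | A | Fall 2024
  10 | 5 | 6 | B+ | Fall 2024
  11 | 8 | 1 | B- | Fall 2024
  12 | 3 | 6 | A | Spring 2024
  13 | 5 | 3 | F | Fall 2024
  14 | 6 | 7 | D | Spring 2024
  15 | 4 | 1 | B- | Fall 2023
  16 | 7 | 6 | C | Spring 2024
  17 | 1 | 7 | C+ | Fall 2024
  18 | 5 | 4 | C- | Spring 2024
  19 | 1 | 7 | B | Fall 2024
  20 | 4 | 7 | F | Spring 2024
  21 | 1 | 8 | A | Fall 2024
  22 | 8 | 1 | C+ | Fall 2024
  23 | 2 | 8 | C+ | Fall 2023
SELECT AVG(gpa) FROM students

Execution result:
2.73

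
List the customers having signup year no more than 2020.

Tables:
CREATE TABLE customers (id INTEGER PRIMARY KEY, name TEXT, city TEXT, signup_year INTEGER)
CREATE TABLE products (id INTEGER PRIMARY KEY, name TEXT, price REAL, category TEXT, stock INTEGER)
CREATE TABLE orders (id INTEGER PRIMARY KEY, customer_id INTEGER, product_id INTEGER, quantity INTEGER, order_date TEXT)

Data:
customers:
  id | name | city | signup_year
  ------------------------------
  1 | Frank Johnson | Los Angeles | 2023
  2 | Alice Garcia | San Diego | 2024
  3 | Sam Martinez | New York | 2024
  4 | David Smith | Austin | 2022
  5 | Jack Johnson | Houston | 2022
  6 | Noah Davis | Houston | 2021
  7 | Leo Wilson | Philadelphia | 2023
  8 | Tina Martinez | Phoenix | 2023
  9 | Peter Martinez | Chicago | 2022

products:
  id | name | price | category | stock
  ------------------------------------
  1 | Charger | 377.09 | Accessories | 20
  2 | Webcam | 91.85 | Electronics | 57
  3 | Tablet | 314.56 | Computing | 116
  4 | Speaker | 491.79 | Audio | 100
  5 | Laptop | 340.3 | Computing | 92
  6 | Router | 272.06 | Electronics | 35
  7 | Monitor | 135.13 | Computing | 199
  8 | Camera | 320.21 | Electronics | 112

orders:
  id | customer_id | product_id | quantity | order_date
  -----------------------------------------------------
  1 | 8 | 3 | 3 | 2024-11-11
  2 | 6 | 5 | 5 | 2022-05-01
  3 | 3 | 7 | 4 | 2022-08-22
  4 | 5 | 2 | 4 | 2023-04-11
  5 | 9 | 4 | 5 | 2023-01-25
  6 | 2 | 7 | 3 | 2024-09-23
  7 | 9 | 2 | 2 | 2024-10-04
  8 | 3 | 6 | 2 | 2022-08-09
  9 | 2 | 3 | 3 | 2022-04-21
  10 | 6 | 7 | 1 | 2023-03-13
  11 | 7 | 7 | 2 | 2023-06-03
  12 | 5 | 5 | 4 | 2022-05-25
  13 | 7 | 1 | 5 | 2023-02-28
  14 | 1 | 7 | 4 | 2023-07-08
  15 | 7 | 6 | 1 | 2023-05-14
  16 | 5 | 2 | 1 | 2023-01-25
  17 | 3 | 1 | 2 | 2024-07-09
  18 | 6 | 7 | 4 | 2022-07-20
SELECT name, signup_year FROM customers WHERE signup_year <= 2020

Execution result:
(no rows)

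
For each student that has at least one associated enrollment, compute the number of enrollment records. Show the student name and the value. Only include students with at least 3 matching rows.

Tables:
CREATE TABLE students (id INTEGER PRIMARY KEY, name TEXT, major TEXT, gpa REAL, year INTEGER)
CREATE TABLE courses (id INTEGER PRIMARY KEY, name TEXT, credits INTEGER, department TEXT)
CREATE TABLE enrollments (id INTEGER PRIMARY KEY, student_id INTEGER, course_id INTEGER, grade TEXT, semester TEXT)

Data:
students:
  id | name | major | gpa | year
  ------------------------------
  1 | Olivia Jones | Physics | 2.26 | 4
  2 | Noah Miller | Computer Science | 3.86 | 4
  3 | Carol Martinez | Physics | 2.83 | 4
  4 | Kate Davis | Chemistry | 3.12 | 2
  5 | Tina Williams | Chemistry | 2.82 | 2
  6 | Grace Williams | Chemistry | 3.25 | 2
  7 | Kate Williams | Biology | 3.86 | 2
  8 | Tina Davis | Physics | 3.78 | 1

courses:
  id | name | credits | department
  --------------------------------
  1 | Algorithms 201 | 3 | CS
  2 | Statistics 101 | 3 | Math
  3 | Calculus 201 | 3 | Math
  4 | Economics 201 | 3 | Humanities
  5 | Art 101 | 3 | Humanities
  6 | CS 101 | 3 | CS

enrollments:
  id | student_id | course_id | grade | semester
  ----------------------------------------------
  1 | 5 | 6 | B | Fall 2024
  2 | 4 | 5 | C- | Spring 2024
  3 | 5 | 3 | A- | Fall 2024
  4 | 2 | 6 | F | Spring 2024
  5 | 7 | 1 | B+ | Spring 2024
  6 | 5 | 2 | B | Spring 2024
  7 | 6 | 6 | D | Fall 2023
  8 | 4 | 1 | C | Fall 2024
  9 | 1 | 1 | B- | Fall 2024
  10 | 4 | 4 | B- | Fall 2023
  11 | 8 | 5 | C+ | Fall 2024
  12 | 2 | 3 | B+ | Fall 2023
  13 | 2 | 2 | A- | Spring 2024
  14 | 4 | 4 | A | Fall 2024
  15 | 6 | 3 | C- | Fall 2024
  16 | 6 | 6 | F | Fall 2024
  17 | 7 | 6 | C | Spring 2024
SELECT p.name, COUNT(*) AS n FROM enrollments c JOIN students p ON c.student_id = p.id GROUP BY p.id, p.name HAVING COUNT(*) >= 3

Execution result:
name | n
Noah Miller | 3
Kate Davis | 4
Tina Williams | 3
Grace Williams | 3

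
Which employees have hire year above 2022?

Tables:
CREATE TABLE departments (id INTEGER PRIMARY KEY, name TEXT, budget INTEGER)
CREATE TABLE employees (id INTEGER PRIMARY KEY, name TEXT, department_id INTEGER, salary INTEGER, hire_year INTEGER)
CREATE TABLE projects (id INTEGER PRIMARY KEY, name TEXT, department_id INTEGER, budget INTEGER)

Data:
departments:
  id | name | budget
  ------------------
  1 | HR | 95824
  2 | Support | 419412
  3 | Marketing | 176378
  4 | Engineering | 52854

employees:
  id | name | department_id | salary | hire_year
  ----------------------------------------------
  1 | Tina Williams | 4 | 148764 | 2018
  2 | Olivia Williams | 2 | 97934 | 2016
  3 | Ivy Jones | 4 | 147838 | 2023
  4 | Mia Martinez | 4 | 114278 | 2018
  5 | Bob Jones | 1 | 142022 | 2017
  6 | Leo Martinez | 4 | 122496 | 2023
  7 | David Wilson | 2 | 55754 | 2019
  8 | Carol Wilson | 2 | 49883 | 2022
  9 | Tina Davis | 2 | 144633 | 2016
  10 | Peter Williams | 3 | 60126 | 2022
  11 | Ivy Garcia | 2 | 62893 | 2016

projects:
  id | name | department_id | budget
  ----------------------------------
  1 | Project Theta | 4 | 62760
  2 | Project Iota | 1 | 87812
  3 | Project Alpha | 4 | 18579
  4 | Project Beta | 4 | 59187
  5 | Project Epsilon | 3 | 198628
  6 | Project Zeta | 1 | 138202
SELECT name, hire_year FROM employees WHERE hire_year > 2022

Execution result:
name | hire_year
Ivy Jones | 2023
Leo Martinez | 2023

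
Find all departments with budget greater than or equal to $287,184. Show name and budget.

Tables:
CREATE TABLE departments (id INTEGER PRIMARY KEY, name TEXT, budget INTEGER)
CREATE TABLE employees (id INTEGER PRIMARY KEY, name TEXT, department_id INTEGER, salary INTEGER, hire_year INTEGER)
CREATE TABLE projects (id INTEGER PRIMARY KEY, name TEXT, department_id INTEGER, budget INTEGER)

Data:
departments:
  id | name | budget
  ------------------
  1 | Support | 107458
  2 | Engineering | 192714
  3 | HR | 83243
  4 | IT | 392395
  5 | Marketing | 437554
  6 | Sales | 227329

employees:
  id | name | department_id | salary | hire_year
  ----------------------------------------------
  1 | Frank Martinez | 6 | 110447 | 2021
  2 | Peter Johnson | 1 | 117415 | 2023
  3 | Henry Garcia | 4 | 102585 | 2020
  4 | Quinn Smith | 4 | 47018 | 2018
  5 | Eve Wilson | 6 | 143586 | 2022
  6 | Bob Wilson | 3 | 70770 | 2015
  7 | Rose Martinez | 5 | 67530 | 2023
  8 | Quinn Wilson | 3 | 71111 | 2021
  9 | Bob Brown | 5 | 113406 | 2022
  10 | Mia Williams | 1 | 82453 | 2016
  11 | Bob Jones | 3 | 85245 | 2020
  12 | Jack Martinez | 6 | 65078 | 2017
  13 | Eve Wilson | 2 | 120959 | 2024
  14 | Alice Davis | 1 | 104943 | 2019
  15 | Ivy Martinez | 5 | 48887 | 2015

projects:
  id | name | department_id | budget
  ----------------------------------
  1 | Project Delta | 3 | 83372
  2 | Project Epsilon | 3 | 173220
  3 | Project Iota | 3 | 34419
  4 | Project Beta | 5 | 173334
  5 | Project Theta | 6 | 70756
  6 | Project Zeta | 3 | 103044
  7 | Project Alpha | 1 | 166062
SELECT name, budget FROM departments WHERE budget >= 287184

Execution result:
name | budget
IT | 392395
Marketing | 437554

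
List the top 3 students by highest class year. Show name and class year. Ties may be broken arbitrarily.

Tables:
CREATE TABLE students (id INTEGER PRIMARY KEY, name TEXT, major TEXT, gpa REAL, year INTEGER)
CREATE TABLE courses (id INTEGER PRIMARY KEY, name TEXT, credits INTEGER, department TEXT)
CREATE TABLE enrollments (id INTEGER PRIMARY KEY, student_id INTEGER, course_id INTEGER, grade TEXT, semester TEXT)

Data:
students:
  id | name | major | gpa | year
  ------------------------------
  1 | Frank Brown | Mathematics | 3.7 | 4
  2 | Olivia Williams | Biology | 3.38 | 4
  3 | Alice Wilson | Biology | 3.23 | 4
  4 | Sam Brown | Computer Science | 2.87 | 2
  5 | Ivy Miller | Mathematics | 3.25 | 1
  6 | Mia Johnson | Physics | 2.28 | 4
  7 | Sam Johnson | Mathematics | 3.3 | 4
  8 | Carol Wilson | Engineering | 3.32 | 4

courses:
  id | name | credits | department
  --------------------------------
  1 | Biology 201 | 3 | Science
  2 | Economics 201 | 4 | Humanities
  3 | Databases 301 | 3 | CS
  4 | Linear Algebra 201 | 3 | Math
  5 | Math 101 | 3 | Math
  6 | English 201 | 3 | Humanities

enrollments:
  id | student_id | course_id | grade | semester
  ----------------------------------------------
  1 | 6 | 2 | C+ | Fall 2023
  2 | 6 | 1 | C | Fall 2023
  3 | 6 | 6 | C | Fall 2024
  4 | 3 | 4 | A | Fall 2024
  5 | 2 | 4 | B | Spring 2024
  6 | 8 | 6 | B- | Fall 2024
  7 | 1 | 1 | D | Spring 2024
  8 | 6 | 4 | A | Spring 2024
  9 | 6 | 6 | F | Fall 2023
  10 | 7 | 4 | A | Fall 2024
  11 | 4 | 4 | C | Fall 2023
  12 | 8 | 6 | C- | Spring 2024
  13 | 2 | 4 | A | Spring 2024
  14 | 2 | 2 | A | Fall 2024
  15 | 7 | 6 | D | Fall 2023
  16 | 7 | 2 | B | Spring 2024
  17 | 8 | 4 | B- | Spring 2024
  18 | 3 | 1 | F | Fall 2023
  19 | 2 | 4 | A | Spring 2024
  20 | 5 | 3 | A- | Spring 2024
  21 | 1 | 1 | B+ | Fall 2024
SELECT name, year FROM students ORDER BY year DESC LIMIT 3

Execution result:
name | year
Frank Brown | 4
Olivia Williams | 4
Alice Wilson | 4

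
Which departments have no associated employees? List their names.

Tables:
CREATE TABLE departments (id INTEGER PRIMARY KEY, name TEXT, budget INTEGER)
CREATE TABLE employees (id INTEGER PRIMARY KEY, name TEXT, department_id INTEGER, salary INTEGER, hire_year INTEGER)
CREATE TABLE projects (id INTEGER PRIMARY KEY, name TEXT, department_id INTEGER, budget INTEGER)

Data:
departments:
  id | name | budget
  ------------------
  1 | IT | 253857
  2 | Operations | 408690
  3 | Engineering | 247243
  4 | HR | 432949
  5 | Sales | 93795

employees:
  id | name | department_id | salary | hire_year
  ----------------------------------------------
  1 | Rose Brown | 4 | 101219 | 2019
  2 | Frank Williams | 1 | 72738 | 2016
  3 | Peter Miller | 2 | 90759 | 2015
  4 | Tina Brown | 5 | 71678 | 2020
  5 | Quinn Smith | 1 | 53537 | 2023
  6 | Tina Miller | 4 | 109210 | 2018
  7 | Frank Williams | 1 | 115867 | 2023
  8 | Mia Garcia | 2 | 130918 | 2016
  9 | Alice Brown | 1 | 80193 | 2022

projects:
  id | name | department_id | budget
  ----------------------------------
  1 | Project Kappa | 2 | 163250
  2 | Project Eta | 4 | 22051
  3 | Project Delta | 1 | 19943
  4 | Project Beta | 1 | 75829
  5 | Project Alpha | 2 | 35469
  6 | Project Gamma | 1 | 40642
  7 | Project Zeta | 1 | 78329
SELECT p.name FROM departments p LEFT JOIN employees c ON c.department_id = p.id WHERE c.id IS NULL

Execution result:
Engineering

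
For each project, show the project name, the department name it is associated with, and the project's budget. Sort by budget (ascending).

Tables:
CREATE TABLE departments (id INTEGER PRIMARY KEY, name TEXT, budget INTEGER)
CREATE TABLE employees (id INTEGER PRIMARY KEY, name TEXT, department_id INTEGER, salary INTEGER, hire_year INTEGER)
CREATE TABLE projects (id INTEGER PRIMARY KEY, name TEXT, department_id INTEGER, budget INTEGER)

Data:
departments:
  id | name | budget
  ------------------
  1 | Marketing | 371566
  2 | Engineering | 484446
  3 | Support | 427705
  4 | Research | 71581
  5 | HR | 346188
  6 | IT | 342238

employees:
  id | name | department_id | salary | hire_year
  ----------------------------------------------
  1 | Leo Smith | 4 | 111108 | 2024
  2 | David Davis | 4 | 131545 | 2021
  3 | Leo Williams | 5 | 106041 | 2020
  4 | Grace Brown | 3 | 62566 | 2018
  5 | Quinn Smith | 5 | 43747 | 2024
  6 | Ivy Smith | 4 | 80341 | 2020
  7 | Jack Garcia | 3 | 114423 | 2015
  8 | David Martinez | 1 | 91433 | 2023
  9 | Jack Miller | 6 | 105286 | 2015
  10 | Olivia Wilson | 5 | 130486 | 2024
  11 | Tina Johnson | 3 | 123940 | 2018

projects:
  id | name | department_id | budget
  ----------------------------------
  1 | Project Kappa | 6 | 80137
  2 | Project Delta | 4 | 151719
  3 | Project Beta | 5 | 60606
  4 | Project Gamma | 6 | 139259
SELECT c.name, p.name AS department, c.budget FROM projects c JOIN departments p ON c.department_id = p.id ORDER BY c.budget ASC

Execution result:
name | department | budget
Project Beta | HR | 60606
Project Kappa | IT | 80137
Project Gamma | IT | 139259
Project Delta | Research | 151719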